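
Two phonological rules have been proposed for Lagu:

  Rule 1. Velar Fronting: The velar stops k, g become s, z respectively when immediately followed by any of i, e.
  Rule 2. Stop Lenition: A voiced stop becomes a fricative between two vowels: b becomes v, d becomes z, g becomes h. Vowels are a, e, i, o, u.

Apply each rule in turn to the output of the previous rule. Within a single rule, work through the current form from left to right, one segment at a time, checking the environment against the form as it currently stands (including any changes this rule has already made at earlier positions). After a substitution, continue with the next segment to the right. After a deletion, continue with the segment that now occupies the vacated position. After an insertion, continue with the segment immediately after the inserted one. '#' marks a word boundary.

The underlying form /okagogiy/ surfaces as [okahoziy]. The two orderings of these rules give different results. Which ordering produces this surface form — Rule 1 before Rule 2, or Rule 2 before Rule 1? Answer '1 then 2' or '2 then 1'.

1 then 2

Order 1 then 2:
  1 Velar Fronting: [okagogiy] → [okagoziy]
  2 Stop Lenition: [okagoziy] → [okahoziy]
  result: [okahoziy]
Order 2 then 1:
  2 Stop Lenition: [okagogiy] → [okahohiy]
  1 Velar Fronting: no change — [okahohiy]
  result: [okahohiy]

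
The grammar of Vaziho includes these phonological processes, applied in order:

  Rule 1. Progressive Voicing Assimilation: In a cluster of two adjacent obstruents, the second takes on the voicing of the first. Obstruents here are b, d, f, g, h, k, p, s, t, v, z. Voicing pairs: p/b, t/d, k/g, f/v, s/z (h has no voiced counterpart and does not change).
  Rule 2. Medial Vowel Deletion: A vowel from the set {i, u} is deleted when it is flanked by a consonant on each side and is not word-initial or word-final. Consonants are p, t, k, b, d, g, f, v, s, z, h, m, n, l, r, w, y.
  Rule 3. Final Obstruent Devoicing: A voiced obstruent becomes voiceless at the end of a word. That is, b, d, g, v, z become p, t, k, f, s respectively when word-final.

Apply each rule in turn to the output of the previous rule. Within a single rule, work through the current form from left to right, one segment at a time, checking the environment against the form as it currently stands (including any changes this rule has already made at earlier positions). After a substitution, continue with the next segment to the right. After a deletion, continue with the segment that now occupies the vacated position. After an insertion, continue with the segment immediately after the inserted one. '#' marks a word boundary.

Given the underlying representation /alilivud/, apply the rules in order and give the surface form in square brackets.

Rule 1 Progressive Voicing Assimilation: no change — [alilivud]
Rule 2 Medial Vowel Deletion: [alilivud] → [allvd]
Rule 3 Final Obstruent Devoicing: [allvd] → [allvt]

[allvt]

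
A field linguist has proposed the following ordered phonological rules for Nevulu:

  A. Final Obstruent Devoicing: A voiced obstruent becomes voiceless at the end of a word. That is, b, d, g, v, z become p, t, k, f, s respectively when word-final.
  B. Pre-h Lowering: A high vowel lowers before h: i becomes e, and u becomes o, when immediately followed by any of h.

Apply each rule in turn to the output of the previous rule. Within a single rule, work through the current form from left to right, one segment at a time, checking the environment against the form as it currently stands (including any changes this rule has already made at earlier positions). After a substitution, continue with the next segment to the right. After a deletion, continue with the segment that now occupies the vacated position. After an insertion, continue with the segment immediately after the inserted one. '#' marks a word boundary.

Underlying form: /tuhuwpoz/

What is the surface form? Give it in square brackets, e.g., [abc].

A Final Obstruent Devoicing: [tuhuwpoz] → [tuhuwpos]
B Pre-h Lowering: [tuhuwpos] → [tohuwpos]

[tohuwpos]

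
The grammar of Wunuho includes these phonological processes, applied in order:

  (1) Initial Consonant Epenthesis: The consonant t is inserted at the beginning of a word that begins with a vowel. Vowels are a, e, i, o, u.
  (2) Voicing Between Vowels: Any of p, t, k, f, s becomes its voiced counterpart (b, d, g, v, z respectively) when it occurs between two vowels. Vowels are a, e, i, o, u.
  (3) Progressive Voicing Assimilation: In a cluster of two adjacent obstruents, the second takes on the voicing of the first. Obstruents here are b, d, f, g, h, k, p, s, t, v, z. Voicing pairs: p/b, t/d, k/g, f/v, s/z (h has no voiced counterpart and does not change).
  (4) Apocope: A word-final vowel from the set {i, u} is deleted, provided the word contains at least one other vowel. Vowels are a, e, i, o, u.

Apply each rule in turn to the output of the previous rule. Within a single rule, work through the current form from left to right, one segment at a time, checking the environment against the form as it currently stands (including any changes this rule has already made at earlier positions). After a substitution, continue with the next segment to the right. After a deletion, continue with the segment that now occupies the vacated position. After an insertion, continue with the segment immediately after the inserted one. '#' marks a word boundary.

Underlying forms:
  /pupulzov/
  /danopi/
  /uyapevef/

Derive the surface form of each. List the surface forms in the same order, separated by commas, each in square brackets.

/pupulzov/:
  (1) Initial Consonant Epenthesis: no change — [pupulzov]
  (2) Voicing Between Vowels: [pupulzov] → [pubulzov]
  (3) Progressive Voicing Assimilation: no change — [pubulzov]
  (4) Apocope: no change — [pubulzov]
/danopi/:
  (1) Initial Consonant Epenthesis: no change — [danopi]
  (2) Voicing Between Vowels: [danopi] → [danobi]
  (3) Progressive Voicing Assimilation: no change — [danobi]
  (4) Apocope: [danobi] → [danob]
/uyapevef/:
  (1) Initial Consonant Epenthesis: [uyapevef] → [tuyapevef]
  (2) Voicing Between Vowels: [tuyapevef] → [tuyabevef]
  (3) Progressive Voicing Assimilation: no change — [tuyabevef]
  (4) Apocope: no change — [tuyabevef]

[pubulzov], [danob], [tuyabevef]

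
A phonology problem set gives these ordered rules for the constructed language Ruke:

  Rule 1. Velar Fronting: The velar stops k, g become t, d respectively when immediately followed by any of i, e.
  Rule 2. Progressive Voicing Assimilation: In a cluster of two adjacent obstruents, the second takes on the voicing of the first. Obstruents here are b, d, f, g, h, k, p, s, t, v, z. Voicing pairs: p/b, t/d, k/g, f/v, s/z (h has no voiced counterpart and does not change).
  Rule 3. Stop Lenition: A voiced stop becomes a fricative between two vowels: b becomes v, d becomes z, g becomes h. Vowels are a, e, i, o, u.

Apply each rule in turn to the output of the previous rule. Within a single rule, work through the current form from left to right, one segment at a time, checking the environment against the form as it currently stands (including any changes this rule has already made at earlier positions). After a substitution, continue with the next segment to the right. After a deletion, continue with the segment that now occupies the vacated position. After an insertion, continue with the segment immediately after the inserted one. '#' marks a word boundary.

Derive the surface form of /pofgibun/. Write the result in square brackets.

[poftivun]

Rule 1 Velar Fronting: [pofgibun] → [pofdibun]
Rule 2 Progressive Voicing Assimilation: [pofdibun] → [poftibun]
Rule 3 Stop Lenition: [poftibun] → [poftivun]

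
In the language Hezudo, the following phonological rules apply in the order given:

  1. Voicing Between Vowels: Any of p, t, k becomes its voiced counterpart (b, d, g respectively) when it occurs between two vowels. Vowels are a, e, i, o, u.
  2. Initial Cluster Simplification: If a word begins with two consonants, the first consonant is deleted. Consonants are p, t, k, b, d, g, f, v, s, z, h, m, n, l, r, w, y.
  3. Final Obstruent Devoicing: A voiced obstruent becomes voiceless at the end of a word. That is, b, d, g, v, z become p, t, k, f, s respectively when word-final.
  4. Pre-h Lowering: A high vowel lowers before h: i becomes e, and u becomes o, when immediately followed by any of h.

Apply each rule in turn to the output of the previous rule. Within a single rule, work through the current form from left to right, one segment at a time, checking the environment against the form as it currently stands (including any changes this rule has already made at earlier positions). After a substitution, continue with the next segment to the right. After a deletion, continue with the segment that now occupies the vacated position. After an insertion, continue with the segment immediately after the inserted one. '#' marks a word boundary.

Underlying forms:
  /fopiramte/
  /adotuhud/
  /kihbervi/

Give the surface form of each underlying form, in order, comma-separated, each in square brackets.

[fobiramte], [adodohut], [kehbervi]

/fopiramte/:
  1 Voicing Between Vowels: [fopiramte] → [fobiramte]
  2 Initial Cluster Simplification: no change — [fobiramte]
  3 Final Obstruent Devoicing: no change — [fobiramte]
  4 Pre-h Lowering: no change — [fobiramte]
/adotuhud/:
  1 Voicing Between Vowels: [adotuhud] → [adoduhud]
  2 Initial Cluster Simplification: no change — [adoduhud]
  3 Final Obstruent Devoicing: [adoduhud] → [adoduhut]
  4 Pre-h Lowering: [adoduhut] → [adodohut]
/kihbervi/:
  1 Voicing Between Vowels: no change — [kihbervi]
  2 Initial Cluster Simplification: no change — [kihbervi]
  3 Final Obstruent Devoicing: no change — [kihbervi]
  4 Pre-h Lowering: [kihbervi] → [kehbervi]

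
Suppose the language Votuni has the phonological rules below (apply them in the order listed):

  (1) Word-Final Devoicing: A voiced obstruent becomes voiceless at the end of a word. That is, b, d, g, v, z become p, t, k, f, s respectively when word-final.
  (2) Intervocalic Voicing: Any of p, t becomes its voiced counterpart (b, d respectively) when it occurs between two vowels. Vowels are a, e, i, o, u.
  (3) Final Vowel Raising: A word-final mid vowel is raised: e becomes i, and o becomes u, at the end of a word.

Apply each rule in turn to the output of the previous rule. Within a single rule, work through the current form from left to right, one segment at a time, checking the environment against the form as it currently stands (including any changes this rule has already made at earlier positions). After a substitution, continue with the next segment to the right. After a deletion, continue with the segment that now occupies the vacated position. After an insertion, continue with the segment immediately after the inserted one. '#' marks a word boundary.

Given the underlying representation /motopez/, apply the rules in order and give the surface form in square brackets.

(1) Word-Final Devoicing: [motopez] → [motopes]
(2) Intervocalic Voicing: [motopes] → [modobes]
(3) Final Vowel Raising: no change — [modobes]

[modobes]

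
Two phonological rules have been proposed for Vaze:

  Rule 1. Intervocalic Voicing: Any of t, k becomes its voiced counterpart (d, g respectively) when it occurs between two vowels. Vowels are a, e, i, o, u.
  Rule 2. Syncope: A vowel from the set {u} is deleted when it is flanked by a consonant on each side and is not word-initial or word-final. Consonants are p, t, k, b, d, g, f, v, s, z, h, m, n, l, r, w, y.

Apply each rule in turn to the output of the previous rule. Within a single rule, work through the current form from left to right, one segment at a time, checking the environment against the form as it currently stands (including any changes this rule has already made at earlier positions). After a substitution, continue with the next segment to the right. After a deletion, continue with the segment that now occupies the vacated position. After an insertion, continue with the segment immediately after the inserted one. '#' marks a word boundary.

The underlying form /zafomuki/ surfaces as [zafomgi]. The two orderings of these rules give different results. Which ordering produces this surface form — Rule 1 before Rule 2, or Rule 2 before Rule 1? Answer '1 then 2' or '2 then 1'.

Order 1 then 2:
  1 Intervocalic Voicing: [zafomuki] → [zafomugi]
  2 Syncope: [zafomugi] → [zafomgi]
  result: [zafomgi]
Order 2 then 1:
  2 Syncope: [zafomuki] → [zafomki]
  1 Intervocalic Voicing: no change — [zafomki]
  result: [zafomki]

1 then 2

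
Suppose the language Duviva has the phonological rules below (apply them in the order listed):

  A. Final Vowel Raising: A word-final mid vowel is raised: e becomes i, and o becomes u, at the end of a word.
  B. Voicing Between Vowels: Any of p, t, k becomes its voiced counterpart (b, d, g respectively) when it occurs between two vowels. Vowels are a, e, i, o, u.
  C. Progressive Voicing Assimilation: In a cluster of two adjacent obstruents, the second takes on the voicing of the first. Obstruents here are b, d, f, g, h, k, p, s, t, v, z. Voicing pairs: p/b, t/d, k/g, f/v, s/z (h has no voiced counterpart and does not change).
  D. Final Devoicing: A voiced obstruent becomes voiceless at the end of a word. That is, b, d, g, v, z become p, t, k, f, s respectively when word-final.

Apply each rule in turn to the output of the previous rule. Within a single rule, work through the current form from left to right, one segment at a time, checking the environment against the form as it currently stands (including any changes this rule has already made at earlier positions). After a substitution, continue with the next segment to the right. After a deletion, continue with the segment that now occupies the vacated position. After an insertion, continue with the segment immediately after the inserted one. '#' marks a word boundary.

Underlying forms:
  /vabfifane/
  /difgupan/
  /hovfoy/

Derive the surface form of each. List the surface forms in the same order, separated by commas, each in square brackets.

/vabfifane/:
  A Final Vowel Raising: [vabfifane] → [vabfifani]
  B Voicing Between Vowels: no change — [vabfifani]
  C Progressive Voicing Assimilation: [vabfifani] → [vabvifani]
  D Final Devoicing: no change — [vabvifani]
/difgupan/:
  A Final Vowel Raising: no change — [difgupan]
  B Voicing Between Vowels: [difgupan] → [difguban]
  C Progressive Voicing Assimilation: [difguban] → [difkuban]
  D Final Devoicing: no change — [difkuban]
/hovfoy/:
  A Final Vowel Raising: no change — [hovfoy]
  B Voicing Between Vowels: no change — [hovfoy]
  C Progressive Voicing Assimilation: [hovfoy] → [hovvoy]
  D Final Devoicing: no change — [hovvoy]

[vabvifani], [difkuban], [hovvoy]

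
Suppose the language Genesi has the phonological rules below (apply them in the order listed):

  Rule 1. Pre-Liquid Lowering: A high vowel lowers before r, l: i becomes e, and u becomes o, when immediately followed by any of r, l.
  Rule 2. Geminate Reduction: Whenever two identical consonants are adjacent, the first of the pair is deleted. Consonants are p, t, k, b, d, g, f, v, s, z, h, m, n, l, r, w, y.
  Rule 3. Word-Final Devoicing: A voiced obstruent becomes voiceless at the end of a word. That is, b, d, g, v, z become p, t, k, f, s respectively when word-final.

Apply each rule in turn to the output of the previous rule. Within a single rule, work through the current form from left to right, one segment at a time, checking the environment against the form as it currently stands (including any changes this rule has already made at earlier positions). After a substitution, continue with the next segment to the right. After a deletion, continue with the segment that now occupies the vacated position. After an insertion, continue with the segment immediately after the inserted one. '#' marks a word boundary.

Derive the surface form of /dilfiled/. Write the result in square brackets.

Rule 1 Pre-Liquid Lowering: [dilfiled] → [delfeled]
Rule 2 Geminate Reduction: no change — [delfeled]
Rule 3 Word-Final Devoicing: [delfeled] → [delfelet]

[delfelet]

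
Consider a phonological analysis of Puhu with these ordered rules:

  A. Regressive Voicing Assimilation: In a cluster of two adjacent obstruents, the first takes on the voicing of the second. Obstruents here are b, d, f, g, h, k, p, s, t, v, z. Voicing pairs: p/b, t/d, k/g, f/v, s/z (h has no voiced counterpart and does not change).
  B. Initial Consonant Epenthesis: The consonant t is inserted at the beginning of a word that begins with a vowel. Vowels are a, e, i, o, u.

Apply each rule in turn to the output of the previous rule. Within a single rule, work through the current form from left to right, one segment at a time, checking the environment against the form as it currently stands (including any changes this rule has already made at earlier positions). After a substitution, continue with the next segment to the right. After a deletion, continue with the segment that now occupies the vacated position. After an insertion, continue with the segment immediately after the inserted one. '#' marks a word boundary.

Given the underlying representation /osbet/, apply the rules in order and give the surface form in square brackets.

A Regressive Voicing Assimilation: [osbet] → [ozbet]
B Initial Consonant Epenthesis: [ozbet] → [tozbet]

[tozbet]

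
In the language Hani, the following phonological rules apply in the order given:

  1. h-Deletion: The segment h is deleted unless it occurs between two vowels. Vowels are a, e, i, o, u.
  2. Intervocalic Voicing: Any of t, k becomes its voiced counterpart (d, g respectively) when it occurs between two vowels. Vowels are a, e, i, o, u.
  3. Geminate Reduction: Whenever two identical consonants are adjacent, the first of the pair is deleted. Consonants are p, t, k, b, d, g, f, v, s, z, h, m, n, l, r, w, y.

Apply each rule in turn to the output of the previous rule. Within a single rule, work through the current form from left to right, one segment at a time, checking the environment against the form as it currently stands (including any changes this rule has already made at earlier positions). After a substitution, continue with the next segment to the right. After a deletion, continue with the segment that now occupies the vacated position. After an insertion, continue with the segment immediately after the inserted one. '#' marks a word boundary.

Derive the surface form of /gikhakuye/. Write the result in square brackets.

1 h-Deletion: [gikhakuye] → [gikakuye]
2 Intervocalic Voicing: [gikakuye] → [gigaguye]
3 Geminate Reduction: no change — [gigaguye]

[gigaguye]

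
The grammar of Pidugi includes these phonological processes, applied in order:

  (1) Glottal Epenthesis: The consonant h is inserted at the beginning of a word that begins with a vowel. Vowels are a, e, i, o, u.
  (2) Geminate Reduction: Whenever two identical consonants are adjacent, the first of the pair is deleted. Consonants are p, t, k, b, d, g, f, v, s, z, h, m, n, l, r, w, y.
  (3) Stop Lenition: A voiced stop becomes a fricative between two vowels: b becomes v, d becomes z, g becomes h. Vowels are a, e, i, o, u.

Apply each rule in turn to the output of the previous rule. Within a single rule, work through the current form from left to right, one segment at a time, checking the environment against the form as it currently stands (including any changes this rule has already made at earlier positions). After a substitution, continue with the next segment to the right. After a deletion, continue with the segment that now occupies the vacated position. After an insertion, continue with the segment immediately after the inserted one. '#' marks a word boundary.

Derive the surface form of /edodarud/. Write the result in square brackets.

[hezozarud]

(1) Glottal Epenthesis: [edodarud] → [hedodarud]
(2) Geminate Reduction: no change — [hedodarud]
(3) Stop Lenition: [hedodarud] → [hezozarud]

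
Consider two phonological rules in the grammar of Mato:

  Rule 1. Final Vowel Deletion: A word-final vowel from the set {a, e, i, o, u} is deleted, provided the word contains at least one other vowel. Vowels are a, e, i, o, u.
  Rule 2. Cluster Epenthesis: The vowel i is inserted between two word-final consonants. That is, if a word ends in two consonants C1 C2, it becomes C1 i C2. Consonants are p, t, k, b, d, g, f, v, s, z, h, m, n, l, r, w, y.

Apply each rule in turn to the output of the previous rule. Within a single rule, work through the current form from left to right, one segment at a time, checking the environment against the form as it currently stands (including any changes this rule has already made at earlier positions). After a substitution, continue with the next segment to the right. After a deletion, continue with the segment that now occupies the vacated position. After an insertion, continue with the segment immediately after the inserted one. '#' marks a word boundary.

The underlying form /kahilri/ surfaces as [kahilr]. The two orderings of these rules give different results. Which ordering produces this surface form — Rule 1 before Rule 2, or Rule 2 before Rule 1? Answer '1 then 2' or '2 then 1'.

2 then 1

Order 1 then 2:
  1 Final Vowel Deletion: [kahilri] → [kahilr]
  2 Cluster Epenthesis: [kahilr] → [kahilir]
  result: [kahilir]
Order 2 then 1:
  2 Cluster Epenthesis: no change — [kahilri]
  1 Final Vowel Deletion: [kahilri] → [kahilr]
  result: [kahilr]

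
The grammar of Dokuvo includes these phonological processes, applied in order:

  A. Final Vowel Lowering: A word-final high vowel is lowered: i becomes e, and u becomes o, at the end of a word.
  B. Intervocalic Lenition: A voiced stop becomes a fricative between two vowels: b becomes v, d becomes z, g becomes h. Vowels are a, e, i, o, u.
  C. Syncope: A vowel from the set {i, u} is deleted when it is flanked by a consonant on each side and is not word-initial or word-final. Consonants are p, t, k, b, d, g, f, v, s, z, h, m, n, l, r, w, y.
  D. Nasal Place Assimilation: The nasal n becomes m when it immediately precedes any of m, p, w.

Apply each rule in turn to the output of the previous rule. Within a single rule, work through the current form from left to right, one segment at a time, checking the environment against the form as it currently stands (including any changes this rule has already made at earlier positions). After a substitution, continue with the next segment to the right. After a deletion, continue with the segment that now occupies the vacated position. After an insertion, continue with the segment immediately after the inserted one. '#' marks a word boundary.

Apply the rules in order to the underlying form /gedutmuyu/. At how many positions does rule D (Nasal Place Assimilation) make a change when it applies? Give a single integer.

0

A Final Vowel Lowering: [gedutmuyu] → [gedutmuyo]
B Intervocalic Lenition: [gedutmuyo] → [gezutmuyo]
C Syncope: [gezutmuyo] → [geztmyo]
D Nasal Place Assimilation: no change — [geztmyo]
Rule D changed 0 position(s).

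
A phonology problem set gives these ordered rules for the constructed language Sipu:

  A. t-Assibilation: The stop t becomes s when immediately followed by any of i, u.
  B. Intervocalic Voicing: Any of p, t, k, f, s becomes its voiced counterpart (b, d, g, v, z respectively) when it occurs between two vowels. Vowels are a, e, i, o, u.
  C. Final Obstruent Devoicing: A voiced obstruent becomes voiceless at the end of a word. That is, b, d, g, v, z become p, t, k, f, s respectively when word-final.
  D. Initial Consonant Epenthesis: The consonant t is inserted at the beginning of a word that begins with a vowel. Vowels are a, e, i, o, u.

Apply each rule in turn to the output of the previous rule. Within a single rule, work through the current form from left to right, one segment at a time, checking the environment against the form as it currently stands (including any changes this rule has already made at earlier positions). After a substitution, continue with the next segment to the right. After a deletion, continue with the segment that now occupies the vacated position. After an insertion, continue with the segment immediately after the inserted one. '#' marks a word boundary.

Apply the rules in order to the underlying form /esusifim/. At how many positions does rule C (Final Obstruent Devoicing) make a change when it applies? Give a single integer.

A t-Assibilation: no change — [esusifim]
B Intervocalic Voicing: [esusifim] → [ezuzivim]
C Final Obstruent Devoicing: no change — [ezuzivim]
D Initial Consonant Epenthesis: [ezuzivim] → [tezuzivim]
Rule C changed 0 position(s).

0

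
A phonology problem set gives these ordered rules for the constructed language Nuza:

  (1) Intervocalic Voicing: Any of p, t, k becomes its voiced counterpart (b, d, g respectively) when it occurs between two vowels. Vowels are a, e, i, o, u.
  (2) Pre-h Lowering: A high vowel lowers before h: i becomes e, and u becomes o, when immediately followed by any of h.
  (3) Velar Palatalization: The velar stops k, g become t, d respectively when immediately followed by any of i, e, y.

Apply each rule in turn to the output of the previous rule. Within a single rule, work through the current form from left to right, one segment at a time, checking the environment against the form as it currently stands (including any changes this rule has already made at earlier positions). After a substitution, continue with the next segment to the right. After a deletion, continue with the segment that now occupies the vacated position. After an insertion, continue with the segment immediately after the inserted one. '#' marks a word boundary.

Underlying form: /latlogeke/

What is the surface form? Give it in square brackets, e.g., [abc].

(1) Intervocalic Voicing: [latlogeke] → [latlogege]
(2) Pre-h Lowering: no change — [latlogege]
(3) Velar Palatalization: [latlogege] → [latlodede]

[latlodede]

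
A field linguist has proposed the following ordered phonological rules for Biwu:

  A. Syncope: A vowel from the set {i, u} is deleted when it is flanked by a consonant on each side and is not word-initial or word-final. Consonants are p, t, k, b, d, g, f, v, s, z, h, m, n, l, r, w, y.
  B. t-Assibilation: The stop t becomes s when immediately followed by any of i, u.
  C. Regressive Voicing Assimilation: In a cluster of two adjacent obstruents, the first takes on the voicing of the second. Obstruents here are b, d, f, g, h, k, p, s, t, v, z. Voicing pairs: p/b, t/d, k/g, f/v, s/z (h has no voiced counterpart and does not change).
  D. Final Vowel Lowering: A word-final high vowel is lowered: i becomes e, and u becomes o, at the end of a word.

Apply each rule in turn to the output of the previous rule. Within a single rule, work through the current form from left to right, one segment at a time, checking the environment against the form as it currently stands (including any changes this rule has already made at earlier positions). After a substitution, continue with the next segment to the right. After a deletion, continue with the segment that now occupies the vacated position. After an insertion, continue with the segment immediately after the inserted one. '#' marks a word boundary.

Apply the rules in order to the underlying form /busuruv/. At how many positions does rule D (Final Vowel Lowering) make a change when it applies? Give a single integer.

A Syncope: [busuruv] → [bsrv]
B t-Assibilation: no change — [bsrv]
C Regressive Voicing Assimilation: [bsrv] → [psrv]
D Final Vowel Lowering: no change — [psrv]
Rule D changed 0 position(s).

0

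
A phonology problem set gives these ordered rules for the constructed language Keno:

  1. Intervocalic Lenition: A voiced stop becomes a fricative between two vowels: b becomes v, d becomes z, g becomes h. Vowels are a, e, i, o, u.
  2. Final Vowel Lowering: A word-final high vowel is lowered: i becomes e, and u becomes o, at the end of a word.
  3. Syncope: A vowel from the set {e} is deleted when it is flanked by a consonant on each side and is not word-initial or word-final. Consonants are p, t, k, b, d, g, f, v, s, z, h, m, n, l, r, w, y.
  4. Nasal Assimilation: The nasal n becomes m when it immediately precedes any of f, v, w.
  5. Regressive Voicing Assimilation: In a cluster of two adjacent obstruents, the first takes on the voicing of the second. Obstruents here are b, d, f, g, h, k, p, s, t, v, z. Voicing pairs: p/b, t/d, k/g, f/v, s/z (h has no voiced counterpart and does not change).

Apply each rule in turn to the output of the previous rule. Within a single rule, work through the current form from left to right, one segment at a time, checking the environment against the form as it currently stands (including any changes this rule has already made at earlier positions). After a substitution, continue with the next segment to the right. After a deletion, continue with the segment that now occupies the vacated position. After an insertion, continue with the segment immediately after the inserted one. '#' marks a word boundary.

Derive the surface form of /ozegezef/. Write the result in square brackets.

1 Intervocalic Lenition: [ozegezef] → [ozehezef]
2 Final Vowel Lowering: no change — [ozehezef]
3 Syncope: [ozehezef] → [ozhzf]
4 Nasal Assimilation: no change — [ozhzf]
5 Regressive Voicing Assimilation: [ozhzf] → [oshsf]

[oshsf]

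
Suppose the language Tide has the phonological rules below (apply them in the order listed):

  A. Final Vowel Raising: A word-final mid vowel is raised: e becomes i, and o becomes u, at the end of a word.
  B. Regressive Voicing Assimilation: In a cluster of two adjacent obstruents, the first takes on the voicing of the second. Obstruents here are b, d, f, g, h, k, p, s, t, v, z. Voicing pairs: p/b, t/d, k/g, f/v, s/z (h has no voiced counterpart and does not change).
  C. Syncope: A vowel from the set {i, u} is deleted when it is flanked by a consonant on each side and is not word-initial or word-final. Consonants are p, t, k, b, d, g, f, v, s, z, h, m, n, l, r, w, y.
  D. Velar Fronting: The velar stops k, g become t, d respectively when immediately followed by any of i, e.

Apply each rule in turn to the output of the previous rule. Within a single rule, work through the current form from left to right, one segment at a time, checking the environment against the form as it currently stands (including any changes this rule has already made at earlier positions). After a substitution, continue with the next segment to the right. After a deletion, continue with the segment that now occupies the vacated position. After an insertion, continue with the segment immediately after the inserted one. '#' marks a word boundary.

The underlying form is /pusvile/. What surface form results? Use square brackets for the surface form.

[pzvli]

A Final Vowel Raising: [pusvile] → [pusvili]
B Regressive Voicing Assimilation: [pusvili] → [puzvili]
C Syncope: [puzvili] → [pzvli]
D Velar Fronting: no change — [pzvli]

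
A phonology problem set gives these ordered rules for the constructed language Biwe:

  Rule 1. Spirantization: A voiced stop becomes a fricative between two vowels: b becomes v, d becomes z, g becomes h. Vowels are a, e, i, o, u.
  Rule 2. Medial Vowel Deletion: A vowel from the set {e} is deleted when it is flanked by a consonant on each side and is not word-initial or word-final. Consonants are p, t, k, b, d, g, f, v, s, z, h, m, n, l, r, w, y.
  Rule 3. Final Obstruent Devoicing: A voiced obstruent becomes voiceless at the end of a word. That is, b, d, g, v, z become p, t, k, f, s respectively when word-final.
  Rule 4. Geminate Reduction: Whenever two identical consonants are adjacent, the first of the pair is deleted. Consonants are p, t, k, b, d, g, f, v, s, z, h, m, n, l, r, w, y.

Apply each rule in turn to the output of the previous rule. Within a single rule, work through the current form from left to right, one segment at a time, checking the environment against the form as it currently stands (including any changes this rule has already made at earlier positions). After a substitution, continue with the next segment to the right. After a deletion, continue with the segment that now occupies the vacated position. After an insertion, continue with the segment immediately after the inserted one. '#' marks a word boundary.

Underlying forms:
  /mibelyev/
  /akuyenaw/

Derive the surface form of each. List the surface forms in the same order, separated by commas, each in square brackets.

[mivlyf], [akuynaw]

/mibelyev/:
  Rule 1 Spirantization: [mibelyev] → [mivelyev]
  Rule 2 Medial Vowel Deletion: [mivelyev] → [mivlyv]
  Rule 3 Final Obstruent Devoicing: [mivlyv] → [mivlyf]
  Rule 4 Geminate Reduction: no change — [mivlyf]
/akuyenaw/:
  Rule 1 Spirantization: no change — [akuyenaw]
  Rule 2 Medial Vowel Deletion: [akuyenaw] → [akuynaw]
  Rule 3 Final Obstruent Devoicing: no change — [akuynaw]
  Rule 4 Geminate Reduction: no change — [akuynaw]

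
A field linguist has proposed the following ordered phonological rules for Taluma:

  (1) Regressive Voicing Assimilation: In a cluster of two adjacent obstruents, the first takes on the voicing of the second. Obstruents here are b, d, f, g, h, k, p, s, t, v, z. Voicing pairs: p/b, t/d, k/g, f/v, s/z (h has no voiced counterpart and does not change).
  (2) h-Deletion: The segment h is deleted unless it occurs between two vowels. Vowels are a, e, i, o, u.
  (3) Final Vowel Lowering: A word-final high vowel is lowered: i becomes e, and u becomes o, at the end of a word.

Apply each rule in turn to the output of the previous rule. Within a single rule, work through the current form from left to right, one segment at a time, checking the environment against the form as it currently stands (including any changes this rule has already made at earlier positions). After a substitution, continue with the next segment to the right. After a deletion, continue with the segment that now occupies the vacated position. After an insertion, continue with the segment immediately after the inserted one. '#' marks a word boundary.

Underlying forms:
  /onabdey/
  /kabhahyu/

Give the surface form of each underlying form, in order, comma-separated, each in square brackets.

[onabdey], [kapayo]

/onabdey/:
  (1) Regressive Voicing Assimilation: no change — [onabdey]
  (2) h-Deletion: no change — [onabdey]
  (3) Final Vowel Lowering: no change — [onabdey]
/kabhahyu/:
  (1) Regressive Voicing Assimilation: [kabhahyu] → [kaphahyu]
  (2) h-Deletion: [kaphahyu] → [kapayu]
  (3) Final Vowel Lowering: [kapayu] → [kapayo]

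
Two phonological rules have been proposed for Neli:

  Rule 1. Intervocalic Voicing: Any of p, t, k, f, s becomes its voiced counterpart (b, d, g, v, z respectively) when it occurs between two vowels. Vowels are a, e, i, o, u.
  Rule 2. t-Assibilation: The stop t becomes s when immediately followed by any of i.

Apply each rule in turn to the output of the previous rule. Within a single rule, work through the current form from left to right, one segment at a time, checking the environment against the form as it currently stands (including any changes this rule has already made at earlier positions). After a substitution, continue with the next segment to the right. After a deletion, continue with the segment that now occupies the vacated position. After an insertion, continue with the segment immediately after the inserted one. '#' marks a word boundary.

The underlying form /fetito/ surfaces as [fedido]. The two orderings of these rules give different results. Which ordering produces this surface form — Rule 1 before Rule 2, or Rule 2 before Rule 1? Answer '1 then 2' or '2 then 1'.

1 then 2

Order 1 then 2:
  1 Intervocalic Voicing: [fetito] → [fedido]
  2 t-Assibilation: no change — [fedido]
  result: [fedido]
Order 2 then 1:
  2 t-Assibilation: [fetito] → [fesito]
  1 Intervocalic Voicing: [fesito] → [fezido]
  result: [fezido]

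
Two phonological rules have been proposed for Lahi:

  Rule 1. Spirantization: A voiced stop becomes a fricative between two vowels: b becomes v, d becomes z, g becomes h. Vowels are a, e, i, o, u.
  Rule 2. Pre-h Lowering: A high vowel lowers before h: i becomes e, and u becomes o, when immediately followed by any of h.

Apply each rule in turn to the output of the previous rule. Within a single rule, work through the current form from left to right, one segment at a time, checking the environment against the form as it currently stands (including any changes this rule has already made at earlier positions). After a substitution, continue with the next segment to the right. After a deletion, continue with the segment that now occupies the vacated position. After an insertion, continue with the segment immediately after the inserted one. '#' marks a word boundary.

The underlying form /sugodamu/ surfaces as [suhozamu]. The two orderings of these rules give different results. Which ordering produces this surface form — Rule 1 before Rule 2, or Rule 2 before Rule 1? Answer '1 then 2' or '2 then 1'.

2 then 1

Order 1 then 2:
  1 Spirantization: [sugodamu] → [suhozamu]
  2 Pre-h Lowering: [suhozamu] → [sohozamu]
  result: [sohozamu]
Order 2 then 1:
  2 Pre-h Lowering: no change — [sugodamu]
  1 Spirantization: [sugodamu] → [suhozamu]
  result: [suhozamu]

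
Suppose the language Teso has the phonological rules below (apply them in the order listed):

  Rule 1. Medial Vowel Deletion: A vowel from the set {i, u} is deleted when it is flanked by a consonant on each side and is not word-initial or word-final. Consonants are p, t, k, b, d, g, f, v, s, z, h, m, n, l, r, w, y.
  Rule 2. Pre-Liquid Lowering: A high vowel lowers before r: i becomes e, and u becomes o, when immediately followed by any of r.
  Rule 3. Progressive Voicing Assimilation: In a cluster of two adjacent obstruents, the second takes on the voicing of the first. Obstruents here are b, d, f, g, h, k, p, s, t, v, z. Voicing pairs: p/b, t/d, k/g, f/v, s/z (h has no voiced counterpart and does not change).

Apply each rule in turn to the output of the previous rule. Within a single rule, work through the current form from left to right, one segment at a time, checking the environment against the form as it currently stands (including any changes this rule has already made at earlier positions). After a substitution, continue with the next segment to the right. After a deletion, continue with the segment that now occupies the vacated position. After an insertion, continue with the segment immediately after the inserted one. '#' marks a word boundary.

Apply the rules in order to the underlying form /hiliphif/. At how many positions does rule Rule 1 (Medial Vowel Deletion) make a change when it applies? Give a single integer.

3

Rule 1 Medial Vowel Deletion: [hiliphif] → [hlphf]
Rule 2 Pre-Liquid Lowering: no change — [hlphf]
Rule 3 Progressive Voicing Assimilation: no change — [hlphf]
Rule Rule 1 changed 3 position(s).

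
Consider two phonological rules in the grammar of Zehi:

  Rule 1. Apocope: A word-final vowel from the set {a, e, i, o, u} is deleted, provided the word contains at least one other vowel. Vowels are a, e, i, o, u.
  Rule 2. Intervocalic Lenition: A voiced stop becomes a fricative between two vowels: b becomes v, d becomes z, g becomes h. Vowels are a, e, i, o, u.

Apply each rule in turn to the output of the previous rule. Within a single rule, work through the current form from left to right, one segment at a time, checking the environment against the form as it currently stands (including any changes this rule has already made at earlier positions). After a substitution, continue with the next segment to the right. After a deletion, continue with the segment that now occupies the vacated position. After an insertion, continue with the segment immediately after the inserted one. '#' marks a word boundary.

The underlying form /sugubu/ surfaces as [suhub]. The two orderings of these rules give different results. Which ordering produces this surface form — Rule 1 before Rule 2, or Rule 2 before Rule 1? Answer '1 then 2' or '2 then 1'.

Order 1 then 2:
  1 Apocope: [sugubu] → [sugub]
  2 Intervocalic Lenition: [sugub] → [suhub]
  result: [suhub]
Order 2 then 1:
  2 Intervocalic Lenition: [sugubu] → [suhuvu]
  1 Apocope: [suhuvu] → [suhuv]
  result: [suhuv]

1 then 2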